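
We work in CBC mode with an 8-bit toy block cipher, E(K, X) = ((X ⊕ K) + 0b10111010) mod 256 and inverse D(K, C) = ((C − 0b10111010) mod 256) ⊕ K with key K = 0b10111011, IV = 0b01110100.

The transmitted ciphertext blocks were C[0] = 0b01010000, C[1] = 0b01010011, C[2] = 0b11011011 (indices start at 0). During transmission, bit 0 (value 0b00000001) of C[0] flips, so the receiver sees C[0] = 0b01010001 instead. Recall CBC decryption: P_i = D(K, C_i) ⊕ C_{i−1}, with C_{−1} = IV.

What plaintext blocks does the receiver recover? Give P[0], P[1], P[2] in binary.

Only C[0] changed, to 0b01010001. In CBC, a change in C_i garbles P_i and flips the same bit in P_{i+1}. Decrypting the received ciphertext:
P[0]: D(K, 0b01010001) = 0b00101100; 0b00101100 ⊕ 0b01110100 = 0b01011000.
P[1]: D(K, 0b01010011) = 0b00100010; 0b00100010 ⊕ 0b01010001 = 0b01110011.
P[2]: D(K, 0b11011011) = 0b10011010; 0b10011010 ⊕ 0b01010011 = 0b11001001.
Blocks that differ from the original plaintext: P[0], P[1].

P[0] = 0b01011000, P[1] = 0b01110011, P[2] = 0b11001001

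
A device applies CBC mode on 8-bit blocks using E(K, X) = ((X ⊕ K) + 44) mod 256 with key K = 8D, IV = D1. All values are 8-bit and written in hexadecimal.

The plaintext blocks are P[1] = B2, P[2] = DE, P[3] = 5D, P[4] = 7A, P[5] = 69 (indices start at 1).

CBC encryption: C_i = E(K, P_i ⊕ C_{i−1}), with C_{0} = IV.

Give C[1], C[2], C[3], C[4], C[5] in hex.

C[1] = 32, C[2] = A5, C[3] = B9, C[4] = 92, C[5] = BA

C[1]: P[1] ⊕ D1 = 63; E(K, 63) = 32.
C[2]: P[2] ⊕ 32 = EC; E(K, EC) = A5.
C[3]: P[3] ⊕ A5 = F8; E(K, F8) = B9.
C[4]: P[4] ⊕ B9 = C3; E(K, C3) = 92.
C[5]: P[5] ⊕ 92 = FB; E(K, FB) = BA.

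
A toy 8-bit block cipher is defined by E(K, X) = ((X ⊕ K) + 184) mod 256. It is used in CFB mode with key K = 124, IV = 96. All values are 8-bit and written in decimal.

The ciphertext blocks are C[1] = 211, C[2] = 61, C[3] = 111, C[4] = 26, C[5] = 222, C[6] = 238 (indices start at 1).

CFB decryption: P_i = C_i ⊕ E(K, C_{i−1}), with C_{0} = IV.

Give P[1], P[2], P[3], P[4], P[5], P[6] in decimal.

P[1]: E(K, 96) = 212; 211 ⊕ 212 = 7.
P[2]: E(K, 211) = 103; 61 ⊕ 103 = 90.
P[3]: E(K, 61) = 249; 111 ⊕ 249 = 150.
P[4]: E(K, 111) = 203; 26 ⊕ 203 = 209.
P[5]: E(K, 26) = 30; 222 ⊕ 30 = 192.
P[6]: E(K, 222) = 90; 238 ⊕ 90 = 180.

P[1] = 7, P[2] = 90, P[3] = 150, P[4] = 209, P[5] = 192, P[6] = 180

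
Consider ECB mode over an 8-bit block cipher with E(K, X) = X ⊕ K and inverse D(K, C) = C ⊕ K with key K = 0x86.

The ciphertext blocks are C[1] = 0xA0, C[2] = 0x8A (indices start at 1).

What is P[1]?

P[1] = 0x26

ECB decryption: P_i = D(K, C_i).
P[1]: D(K, 0xA0) = 0x26.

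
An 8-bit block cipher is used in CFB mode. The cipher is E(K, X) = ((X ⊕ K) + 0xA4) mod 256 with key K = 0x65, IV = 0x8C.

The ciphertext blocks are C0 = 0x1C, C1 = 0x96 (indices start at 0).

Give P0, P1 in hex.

P0 = 0x91, P1 = 0x8B

CFB decryption: P_i = C_i ⊕ E(K, C_{i−1}), with C_{−1} = IV.
P0: E(K, 0x8C) = 0x8D; 0x1C ⊕ 0x8D = 0x91.
P1: E(K, 0x1C) = 0x1D; 0x96 ⊕ 0x1D = 0x8B.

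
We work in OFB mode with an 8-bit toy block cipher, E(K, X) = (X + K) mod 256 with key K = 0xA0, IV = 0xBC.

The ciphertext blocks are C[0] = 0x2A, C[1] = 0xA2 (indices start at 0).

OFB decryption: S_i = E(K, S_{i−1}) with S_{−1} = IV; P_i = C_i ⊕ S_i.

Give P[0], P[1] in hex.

P[0] = 0x76, P[1] = 0x5E

P[0]: S = E(K, 0xBC) = 0x5C; 0x2A ⊕ 0x5C = 0x76.
P[1]: S = E(K, 0x5C) = 0xFC; 0xA2 ⊕ 0xFC = 0x5E.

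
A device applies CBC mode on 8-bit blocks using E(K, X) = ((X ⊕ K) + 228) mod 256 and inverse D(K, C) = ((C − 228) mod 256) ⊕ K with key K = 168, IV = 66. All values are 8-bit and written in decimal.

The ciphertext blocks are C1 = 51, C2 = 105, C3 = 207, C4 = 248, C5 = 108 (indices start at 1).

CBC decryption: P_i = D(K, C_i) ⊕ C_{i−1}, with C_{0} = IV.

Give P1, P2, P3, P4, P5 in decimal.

P1: D(K, 51) = 231; 231 ⊕ 66 = 165.
P2: D(K, 105) = 45; 45 ⊕ 51 = 30.
P3: D(K, 207) = 67; 67 ⊕ 105 = 42.
P4: D(K, 248) = 188; 188 ⊕ 207 = 115.
P5: D(K, 108) = 32; 32 ⊕ 248 = 216.

P1 = 165, P2 = 30, P3 = 42, P4 = 115, P5 = 216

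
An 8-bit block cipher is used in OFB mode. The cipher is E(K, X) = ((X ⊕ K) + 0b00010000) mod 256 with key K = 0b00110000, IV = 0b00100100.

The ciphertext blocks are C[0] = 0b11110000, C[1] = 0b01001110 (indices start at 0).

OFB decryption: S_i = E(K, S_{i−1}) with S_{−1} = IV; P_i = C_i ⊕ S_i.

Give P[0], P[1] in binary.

P[0] = 0b11010100, P[1] = 0b01101010

P[0]: S = E(K, 0b00100100) = 0b00100100; 0b11110000 ⊕ 0b00100100 = 0b11010100.
P[1]: S = E(K, 0b00100100) = 0b00100100; 0b01001110 ⊕ 0b00100100 = 0b01101010.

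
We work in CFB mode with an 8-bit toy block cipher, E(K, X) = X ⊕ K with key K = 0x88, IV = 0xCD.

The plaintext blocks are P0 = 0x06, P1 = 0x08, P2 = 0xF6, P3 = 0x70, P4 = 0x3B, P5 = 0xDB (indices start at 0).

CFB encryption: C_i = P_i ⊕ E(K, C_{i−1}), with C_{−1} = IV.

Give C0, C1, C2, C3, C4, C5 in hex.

C0: E(K, 0xCD) = 0x45; 0x06 ⊕ 0x45 = 0x43.
C1: E(K, 0x43) = 0xCB; 0x08 ⊕ 0xCB = 0xC3.
C2: E(K, 0xC3) = 0x4B; 0xF6 ⊕ 0x4B = 0xBD.
C3: E(K, 0xBD) = 0x35; 0x70 ⊕ 0x35 = 0x45.
C4: E(K, 0x45) = 0xCD; 0x3B ⊕ 0xCD = 0xF6.
C5: E(K, 0xF6) = 0x7E; 0xDB ⊕ 0x7E = 0xA5.

C0 = 0x43, C1 = 0xC3, C2 = 0xBD, C3 = 0x45, C4 = 0xF6, C5 = 0xA5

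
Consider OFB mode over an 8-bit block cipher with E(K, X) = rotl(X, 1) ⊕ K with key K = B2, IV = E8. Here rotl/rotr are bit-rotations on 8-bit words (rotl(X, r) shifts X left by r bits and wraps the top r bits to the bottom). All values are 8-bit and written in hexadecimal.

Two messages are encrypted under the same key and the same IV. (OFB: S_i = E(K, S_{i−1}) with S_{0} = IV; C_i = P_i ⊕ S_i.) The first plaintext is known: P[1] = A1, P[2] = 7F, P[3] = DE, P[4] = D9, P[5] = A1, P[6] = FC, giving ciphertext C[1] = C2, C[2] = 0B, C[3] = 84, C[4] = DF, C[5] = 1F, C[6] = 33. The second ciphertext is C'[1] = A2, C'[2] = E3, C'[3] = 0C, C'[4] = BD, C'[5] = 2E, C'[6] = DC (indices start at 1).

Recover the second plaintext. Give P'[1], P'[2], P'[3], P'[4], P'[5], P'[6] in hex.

In OFB with a reused IV, both messages share the same keystream S_i, so C_i ⊕ C'_i = P_i ⊕ P'_i and thus P'_i = P_i ⊕ C_i ⊕ C'_i.
P'[1]: A1 ⊕ C2 ⊕ A2 = C1.
P'[2]: 7F ⊕ 0B ⊕ E3 = 97.
P'[3]: DE ⊕ 84 ⊕ 0C = 56.
P'[4]: D9 ⊕ DF ⊕ BD = BB.
P'[5]: A1 ⊕ 1F ⊕ 2E = 90.
P'[6]: FC ⊕ 33 ⊕ DC = 13.

P'[1] = C1, P'[2] = 97, P'[3] = 56, P'[4] = BB, P'[5] = 90, P'[6] = 13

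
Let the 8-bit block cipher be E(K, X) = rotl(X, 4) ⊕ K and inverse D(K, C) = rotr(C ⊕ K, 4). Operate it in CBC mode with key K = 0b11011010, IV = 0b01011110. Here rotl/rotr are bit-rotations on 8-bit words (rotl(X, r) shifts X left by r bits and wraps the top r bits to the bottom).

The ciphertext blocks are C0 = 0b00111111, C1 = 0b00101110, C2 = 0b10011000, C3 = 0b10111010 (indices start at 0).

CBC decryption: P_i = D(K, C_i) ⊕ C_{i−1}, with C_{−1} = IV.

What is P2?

P2: D(K, 0b10011000) = 0b00100100; 0b00100100 ⊕ 0b00101110 = 0b00001010.

P2 = 0b00001010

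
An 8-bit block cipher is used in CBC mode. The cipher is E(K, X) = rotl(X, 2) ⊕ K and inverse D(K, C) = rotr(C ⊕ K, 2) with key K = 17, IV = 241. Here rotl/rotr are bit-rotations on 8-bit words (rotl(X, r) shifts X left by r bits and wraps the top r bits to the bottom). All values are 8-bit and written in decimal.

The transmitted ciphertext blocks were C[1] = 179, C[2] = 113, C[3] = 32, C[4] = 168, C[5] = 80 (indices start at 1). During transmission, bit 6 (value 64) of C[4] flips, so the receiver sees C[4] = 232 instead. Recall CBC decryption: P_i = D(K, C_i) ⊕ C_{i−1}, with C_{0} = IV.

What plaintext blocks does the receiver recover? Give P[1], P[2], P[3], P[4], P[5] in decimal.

Only C[4] changed, to 232. In CBC, a change in C_i garbles P_i and flips the same bit in P_{i+1}. Decrypting the received ciphertext:
P[1]: D(K, 179) = 168; 168 ⊕ 241 = 89.
P[2]: D(K, 113) = 24; 24 ⊕ 179 = 171.
P[3]: D(K, 32) = 76; 76 ⊕ 113 = 61.
P[4]: D(K, 232) = 126; 126 ⊕ 32 = 94.
P[5]: D(K, 80) = 80; 80 ⊕ 232 = 184.
Blocks that differ from the original plaintext: P[4], P[5].

P[1] = 89, P[2] = 171, P[3] = 61, P[4] = 94, P[5] = 184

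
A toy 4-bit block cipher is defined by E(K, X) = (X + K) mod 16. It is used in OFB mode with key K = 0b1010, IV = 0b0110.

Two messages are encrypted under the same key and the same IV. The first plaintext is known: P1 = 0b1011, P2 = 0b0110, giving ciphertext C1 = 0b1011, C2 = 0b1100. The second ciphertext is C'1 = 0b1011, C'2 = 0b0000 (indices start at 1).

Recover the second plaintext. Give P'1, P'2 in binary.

In OFB with a reused IV, both messages share the same keystream S_i, so C_i ⊕ C'_i = P_i ⊕ P'_i and thus P'_i = P_i ⊕ C_i ⊕ C'_i.
P'1: 0b1011 ⊕ 0b1011 ⊕ 0b1011 = 0b1011.
P'2: 0b0110 ⊕ 0b1100 ⊕ 0b0000 = 0b1010.

P'1 = 0b1011, P'2 = 0b1010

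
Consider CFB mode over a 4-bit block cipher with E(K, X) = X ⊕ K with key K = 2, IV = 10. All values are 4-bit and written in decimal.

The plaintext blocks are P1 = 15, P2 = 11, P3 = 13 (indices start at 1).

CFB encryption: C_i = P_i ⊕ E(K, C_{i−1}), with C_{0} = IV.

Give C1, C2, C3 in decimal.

C1 = 7, C2 = 14, C3 = 1

C1: E(K, 10) = 8; 15 ⊕ 8 = 7.
C2: E(K, 7) = 5; 11 ⊕ 5 = 14.
C3: E(K, 14) = 12; 13 ⊕ 12 = 1.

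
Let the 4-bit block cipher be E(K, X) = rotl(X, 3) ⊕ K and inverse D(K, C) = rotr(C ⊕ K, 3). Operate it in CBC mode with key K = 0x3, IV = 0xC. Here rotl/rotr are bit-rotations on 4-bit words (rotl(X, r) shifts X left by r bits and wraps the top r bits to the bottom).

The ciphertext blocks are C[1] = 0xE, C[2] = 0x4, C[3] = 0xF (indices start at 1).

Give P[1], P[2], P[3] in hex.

P[1] = 0x7, P[2] = 0x0, P[3] = 0xD

CBC decryption: P_i = D(K, C_i) ⊕ C_{i−1}, with C_{0} = IV.
P[1]: D(K, 0xE) = 0xB; 0xB ⊕ 0xC = 0x7.
P[2]: D(K, 0x4) = 0xE; 0xE ⊕ 0xE = 0x0.
P[3]: D(K, 0xF) = 0x9; 0x9 ⊕ 0x4 = 0xD.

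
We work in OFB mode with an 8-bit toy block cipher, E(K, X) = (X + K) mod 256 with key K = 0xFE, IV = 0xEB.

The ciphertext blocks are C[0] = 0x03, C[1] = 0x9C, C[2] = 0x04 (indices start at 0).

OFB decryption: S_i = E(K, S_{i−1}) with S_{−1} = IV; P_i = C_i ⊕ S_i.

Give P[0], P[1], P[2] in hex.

P[0]: S = E(K, 0xEB) = 0xE9; 0x03 ⊕ 0xE9 = 0xEA.
P[1]: S = E(K, 0xE9) = 0xE7; 0x9C ⊕ 0xE7 = 0x7B.
P[2]: S = E(K, 0xE7) = 0xE5; 0x04 ⊕ 0xE5 = 0xE1.

P[0] = 0xEA, P[1] = 0x7B, P[2] = 0xE1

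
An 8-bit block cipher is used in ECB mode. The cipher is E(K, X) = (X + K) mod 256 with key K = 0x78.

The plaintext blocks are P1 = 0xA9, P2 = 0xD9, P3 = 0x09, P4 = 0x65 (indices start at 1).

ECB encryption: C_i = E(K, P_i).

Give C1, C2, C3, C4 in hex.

C1: E(K, 0xA9) = 0x21.
C2: E(K, 0xD9) = 0x51.
C3: E(K, 0x09) = 0x81.
C4: E(K, 0x65) = 0xDD.

C1 = 0x21, C2 = 0x51, C3 = 0x81, C4 = 0xDD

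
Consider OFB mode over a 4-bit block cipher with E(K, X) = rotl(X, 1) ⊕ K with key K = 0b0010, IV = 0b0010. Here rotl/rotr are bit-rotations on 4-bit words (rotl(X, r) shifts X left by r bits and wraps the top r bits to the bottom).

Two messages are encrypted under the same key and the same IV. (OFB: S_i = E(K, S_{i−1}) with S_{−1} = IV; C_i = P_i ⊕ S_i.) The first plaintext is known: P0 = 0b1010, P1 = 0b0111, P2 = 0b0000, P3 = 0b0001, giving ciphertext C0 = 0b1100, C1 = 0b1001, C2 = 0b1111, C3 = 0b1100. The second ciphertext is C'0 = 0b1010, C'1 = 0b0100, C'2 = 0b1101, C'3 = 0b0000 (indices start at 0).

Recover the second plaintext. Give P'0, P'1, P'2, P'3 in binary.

P'0 = 0b1100, P'1 = 0b1010, P'2 = 0b0010, P'3 = 0b1101

In OFB with a reused IV, both messages share the same keystream S_i, so C_i ⊕ C'_i = P_i ⊕ P'_i and thus P'_i = P_i ⊕ C_i ⊕ C'_i.
P'0: 0b1010 ⊕ 0b1100 ⊕ 0b1010 = 0b1100.
P'1: 0b0111 ⊕ 0b1001 ⊕ 0b0100 = 0b1010.
P'2: 0b0000 ⊕ 0b1111 ⊕ 0b1101 = 0b0010.
P'3: 0b0001 ⊕ 0b1100 ⊕ 0b0000 = 0b1101.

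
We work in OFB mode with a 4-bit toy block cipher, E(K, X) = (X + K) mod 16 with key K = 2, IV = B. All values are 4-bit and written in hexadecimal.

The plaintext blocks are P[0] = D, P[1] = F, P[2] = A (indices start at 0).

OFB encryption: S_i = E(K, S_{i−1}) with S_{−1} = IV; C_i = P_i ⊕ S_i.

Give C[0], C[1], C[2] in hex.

C[0]: S = E(K, B) = D; D ⊕ D = 0.
C[1]: S = E(K, D) = F; F ⊕ F = 0.
C[2]: S = E(K, F) = 1; A ⊕ 1 = B.

C[0] = 0, C[1] = 0, C[2] = B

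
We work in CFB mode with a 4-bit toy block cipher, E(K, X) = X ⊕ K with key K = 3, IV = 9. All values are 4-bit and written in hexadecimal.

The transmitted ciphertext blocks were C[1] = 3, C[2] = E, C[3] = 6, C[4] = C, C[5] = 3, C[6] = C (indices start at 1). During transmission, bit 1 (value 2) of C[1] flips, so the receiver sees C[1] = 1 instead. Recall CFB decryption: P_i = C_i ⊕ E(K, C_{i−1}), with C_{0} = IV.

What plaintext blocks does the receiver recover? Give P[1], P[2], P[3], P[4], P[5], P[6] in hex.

P[1] = B, P[2] = C, P[3] = B, P[4] = 9, P[5] = C, P[6] = C

Only C[1] changed, to 1. In CFB, a change in C_i flips the same bit in P_i and garbles P_{i+1}. Decrypting the received ciphertext:
P[1]: E(K, 9) = A; 1 ⊕ A = B.
P[2]: E(K, 1) = 2; E ⊕ 2 = C.
P[3]: E(K, E) = D; 6 ⊕ D = B.
P[4]: E(K, 6) = 5; C ⊕ 5 = 9.
P[5]: E(K, C) = F; 3 ⊕ F = C.
P[6]: E(K, 3) = 0; C ⊕ 0 = C.
Blocks that differ from the original plaintext: P[1], P[2].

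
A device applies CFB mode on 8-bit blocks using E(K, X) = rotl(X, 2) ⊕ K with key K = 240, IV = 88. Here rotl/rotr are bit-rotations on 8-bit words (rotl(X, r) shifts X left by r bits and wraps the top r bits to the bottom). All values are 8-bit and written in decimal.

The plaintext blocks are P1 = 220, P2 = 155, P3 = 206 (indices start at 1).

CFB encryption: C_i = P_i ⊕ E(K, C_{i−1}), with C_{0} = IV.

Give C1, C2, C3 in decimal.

C1 = 77, C2 = 94, C3 = 71

C1: E(K, 88) = 145; 220 ⊕ 145 = 77.
C2: E(K, 77) = 197; 155 ⊕ 197 = 94.
C3: E(K, 94) = 137; 206 ⊕ 137 = 71.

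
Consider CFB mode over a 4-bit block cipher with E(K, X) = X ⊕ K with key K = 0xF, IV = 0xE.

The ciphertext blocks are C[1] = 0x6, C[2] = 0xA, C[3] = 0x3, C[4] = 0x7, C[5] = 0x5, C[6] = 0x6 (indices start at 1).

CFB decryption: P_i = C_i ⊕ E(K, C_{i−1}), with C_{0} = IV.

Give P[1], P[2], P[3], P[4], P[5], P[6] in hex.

P[1] = 0x7, P[2] = 0x3, P[3] = 0x6, P[4] = 0xB, P[5] = 0xD, P[6] = 0xC

P[1]: E(K, 0xE) = 0x1; 0x6 ⊕ 0x1 = 0x7.
P[2]: E(K, 0x6) = 0x9; 0xA ⊕ 0x9 = 0x3.
P[3]: E(K, 0xA) = 0x5; 0x3 ⊕ 0x5 = 0x6.
P[4]: E(K, 0x3) = 0xC; 0x7 ⊕ 0xC = 0xB.
P[5]: E(K, 0x7) = 0x8; 0x5 ⊕ 0x8 = 0xD.
P[6]: E(K, 0x5) = 0xA; 0x6 ⊕ 0xA = 0xC.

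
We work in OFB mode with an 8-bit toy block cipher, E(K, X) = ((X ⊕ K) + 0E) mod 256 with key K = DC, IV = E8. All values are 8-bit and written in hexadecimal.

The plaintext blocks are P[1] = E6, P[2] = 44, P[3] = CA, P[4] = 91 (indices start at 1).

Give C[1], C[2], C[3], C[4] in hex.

OFB encryption: S_i = E(K, S_{i−1}) with S_{0} = IV; C_i = P_i ⊕ S_i.
C[1]: S = E(K, E8) = 42; E6 ⊕ 42 = A4.
C[2]: S = E(K, 42) = AC; 44 ⊕ AC = E8.
C[3]: S = E(K, AC) = 7E; CA ⊕ 7E = B4.
C[4]: S = E(K, 7E) = B0; 91 ⊕ B0 = 21.

C[1] = A4, C[2] = E8, C[3] = B4, C[4] = 21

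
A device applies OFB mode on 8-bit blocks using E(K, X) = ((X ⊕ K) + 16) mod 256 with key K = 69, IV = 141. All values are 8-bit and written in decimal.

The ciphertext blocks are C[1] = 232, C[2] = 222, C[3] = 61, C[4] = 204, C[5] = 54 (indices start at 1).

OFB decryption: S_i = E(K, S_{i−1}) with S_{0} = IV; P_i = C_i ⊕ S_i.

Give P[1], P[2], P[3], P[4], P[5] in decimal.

P[1] = 48, P[2] = 115, P[3] = 197, P[4] = 1, P[5] = 174

P[1]: S = E(K, 141) = 216; 232 ⊕ 216 = 48.
P[2]: S = E(K, 216) = 173; 222 ⊕ 173 = 115.
P[3]: S = E(K, 173) = 248; 61 ⊕ 248 = 197.
P[4]: S = E(K, 248) = 205; 204 ⊕ 205 = 1.
P[5]: S = E(K, 205) = 152; 54 ⊕ 152 = 174.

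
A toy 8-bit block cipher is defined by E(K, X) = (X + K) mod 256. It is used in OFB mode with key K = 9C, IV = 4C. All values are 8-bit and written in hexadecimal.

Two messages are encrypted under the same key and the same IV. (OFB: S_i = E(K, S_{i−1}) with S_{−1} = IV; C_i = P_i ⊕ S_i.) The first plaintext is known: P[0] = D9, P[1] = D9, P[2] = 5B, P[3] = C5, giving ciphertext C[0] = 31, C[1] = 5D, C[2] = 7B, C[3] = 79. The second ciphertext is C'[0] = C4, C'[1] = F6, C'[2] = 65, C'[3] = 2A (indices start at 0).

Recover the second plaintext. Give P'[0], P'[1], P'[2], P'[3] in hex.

P'[0] = 2C, P'[1] = 72, P'[2] = 45, P'[3] = 96

In OFB with a reused IV, both messages share the same keystream S_i, so C_i ⊕ C'_i = P_i ⊕ P'_i and thus P'_i = P_i ⊕ C_i ⊕ C'_i.
P'[0]: D9 ⊕ 31 ⊕ C4 = 2C.
P'[1]: D9 ⊕ 5D ⊕ F6 = 72.
P'[2]: 5B ⊕ 7B ⊕ 65 = 45.
P'[3]: C5 ⊕ 79 ⊕ 2A = 96.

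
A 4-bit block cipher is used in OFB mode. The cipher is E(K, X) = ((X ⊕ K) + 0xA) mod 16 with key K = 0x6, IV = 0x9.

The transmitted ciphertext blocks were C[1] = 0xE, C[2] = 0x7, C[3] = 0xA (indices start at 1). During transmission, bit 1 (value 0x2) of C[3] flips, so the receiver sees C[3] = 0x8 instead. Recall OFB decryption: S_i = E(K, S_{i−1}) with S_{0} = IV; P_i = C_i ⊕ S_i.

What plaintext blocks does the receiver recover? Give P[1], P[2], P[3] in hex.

P[1] = 0x7, P[2] = 0xE, P[3] = 0x1

Only C[3] changed, to 0x8. In OFB, a change in C_i flips the same bit in P_i only; the keystream is unaffected. Decrypting the received ciphertext:
P[1]: S = E(K, 0x9) = 0x9; 0xE ⊕ 0x9 = 0x7.
P[2]: S = E(K, 0x9) = 0x9; 0x7 ⊕ 0x9 = 0xE.
P[3]: S = E(K, 0x9) = 0x9; 0x8 ⊕ 0x9 = 0x1.
Blocks that differ from the original plaintext: P[3].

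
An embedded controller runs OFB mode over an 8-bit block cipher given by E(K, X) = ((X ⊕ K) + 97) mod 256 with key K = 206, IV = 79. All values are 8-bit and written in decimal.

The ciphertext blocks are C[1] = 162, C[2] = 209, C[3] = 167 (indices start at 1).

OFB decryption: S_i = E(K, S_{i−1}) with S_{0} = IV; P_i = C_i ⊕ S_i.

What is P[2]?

P[1]: S = E(K, 79) = 226; 162 ⊕ 226 = 64.
P[2]: S = E(K, 226) = 141; 209 ⊕ 141 = 92.

P[2] = 92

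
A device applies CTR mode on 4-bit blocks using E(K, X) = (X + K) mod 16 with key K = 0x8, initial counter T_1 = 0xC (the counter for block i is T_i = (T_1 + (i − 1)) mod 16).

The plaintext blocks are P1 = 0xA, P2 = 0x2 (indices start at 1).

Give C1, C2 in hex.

C1 = 0xE, C2 = 0x7

CTR encryption: S_i = E(K, T_i) where T_i is the counter for block i; C_i = P_i ⊕ S_i.
C1: T = 0xC, S = E(K, T) = 0x4; 0xA ⊕ 0x4 = 0xE.
C2: T = 0xD, S = E(K, T) = 0x5; 0x2 ⊕ 0x5 = 0x7.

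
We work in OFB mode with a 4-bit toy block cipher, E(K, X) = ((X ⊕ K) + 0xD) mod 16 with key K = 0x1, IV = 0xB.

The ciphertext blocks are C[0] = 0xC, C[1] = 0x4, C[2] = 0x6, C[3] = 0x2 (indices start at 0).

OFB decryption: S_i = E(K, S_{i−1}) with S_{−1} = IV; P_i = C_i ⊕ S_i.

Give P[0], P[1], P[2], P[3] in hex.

P[0]: S = E(K, 0xB) = 0x7; 0xC ⊕ 0x7 = 0xB.
P[1]: S = E(K, 0x7) = 0x3; 0x4 ⊕ 0x3 = 0x7.
P[2]: S = E(K, 0x3) = 0xF; 0x6 ⊕ 0xF = 0x9.
P[3]: S = E(K, 0xF) = 0xB; 0x2 ⊕ 0xB = 0x9.

P[0] = 0xB, P[1] = 0x7, P[2] = 0x9, P[3] = 0x9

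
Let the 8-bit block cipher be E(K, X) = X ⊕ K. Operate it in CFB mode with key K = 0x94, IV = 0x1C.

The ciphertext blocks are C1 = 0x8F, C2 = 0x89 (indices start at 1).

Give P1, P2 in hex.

CFB decryption: P_i = C_i ⊕ E(K, C_{i−1}), with C_{0} = IV.
P1: E(K, 0x1C) = 0x88; 0x8F ⊕ 0x88 = 0x07.
P2: E(K, 0x8F) = 0x1B; 0x89 ⊕ 0x1B = 0x92.

P1 = 0x07, P2 = 0x92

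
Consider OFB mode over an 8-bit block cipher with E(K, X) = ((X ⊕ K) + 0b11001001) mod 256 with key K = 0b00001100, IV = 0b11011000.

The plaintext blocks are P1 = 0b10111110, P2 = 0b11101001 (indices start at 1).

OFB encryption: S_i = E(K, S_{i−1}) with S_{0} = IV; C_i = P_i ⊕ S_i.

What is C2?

C1: S = E(K, 0b11011000) = 0b10011101; 0b10111110 ⊕ 0b10011101 = 0b00100011.
C2: S = E(K, 0b10011101) = 0b01011010; 0b11101001 ⊕ 0b01011010 = 0b10110011.

C2 = 0b10110011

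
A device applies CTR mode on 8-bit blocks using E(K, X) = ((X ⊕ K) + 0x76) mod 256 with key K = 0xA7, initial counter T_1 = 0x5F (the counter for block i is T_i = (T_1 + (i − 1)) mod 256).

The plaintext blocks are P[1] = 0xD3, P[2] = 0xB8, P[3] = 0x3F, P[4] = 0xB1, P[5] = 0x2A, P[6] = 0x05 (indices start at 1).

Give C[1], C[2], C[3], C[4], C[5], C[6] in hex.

CTR encryption: S_i = E(K, T_i) where T_i is the counter for block i; C_i = P_i ⊕ S_i.
C[1]: T = 0x5F, S = E(K, T) = 0x6E; 0xD3 ⊕ 0x6E = 0xBD.
C[2]: T = 0x60, S = E(K, T) = 0x3D; 0xB8 ⊕ 0x3D = 0x85.
C[3]: T = 0x61, S = E(K, T) = 0x3C; 0x3F ⊕ 0x3C = 0x03.
C[4]: T = 0x62, S = E(K, T) = 0x3B; 0xB1 ⊕ 0x3B = 0x8A.
C[5]: T = 0x63, S = E(K, T) = 0x3A; 0x2A ⊕ 0x3A = 0x10.
C[6]: T = 0x64, S = E(K, T) = 0x39; 0x05 ⊕ 0x39 = 0x3C.

C[1] = 0xBD, C[2] = 0x85, C[3] = 0x03, C[4] = 0x8A, C[5] = 0x10, C[6] = 0x3C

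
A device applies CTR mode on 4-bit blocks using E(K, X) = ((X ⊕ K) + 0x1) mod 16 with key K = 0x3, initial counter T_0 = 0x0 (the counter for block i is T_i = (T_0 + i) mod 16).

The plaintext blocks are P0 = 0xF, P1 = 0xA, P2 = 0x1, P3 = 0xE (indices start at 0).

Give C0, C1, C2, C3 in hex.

CTR encryption: S_i = E(K, T_i) where T_i is the counter for block i; C_i = P_i ⊕ S_i.
C0: T = 0x0, S = E(K, T) = 0x4; 0xF ⊕ 0x4 = 0xB.
C1: T = 0x1, S = E(K, T) = 0x3; 0xA ⊕ 0x3 = 0x9.
C2: T = 0x2, S = E(K, T) = 0x2; 0x1 ⊕ 0x2 = 0x3.
C3: T = 0x3, S = E(K, T) = 0x1; 0xE ⊕ 0x1 = 0xF.

C0 = 0xB, C1 = 0x9, C2 = 0x3, C3 = 0xF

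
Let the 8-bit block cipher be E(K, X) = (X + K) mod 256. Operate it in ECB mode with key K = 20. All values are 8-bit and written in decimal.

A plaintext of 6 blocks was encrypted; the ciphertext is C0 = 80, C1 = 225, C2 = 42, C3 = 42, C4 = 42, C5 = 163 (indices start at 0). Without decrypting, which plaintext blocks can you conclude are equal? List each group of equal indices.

P2 = P3 = P4

ECB encrypts each block independently with the same key, so equal ciphertext blocks imply equal plaintext blocks.
C2 = C3 = C4 = 42, so P2 = P3 = P4.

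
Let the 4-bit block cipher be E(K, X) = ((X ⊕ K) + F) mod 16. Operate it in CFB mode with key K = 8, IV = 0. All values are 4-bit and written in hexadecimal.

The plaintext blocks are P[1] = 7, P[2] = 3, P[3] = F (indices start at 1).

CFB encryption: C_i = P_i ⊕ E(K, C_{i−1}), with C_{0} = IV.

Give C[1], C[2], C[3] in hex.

C[1] = 0, C[2] = 4, C[3] = 4

C[1]: E(K, 0) = 7; 7 ⊕ 7 = 0.
C[2]: E(K, 0) = 7; 3 ⊕ 7 = 4.
C[3]: E(K, 4) = B; F ⊕ B = 4.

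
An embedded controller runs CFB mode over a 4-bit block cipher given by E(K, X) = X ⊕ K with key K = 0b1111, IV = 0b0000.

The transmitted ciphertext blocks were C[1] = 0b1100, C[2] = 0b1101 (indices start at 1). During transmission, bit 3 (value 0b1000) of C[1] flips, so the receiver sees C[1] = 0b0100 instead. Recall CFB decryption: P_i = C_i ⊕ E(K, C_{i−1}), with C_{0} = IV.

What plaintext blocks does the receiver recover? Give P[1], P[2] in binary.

Only C[1] changed, to 0b0100. In CFB, a change in C_i flips the same bit in P_i and garbles P_{i+1}. Decrypting the received ciphertext:
P[1]: E(K, 0b0000) = 0b1111; 0b0100 ⊕ 0b1111 = 0b1011.
P[2]: E(K, 0b0100) = 0b1011; 0b1101 ⊕ 0b1011 = 0b0110.
Blocks that differ from the original plaintext: P[1], P[2].

P[1] = 0b1011, P[2] = 0b0110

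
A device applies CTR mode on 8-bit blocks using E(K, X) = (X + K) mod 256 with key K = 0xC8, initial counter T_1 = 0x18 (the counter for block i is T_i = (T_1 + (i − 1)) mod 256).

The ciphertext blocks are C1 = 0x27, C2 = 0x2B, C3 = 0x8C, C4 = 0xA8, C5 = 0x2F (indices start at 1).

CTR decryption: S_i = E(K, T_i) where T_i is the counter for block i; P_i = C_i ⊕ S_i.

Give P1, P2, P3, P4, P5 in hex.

P1: T = 0x18, S = E(K, T) = 0xE0; 0x27 ⊕ 0xE0 = 0xC7.
P2: T = 0x19, S = E(K, T) = 0xE1; 0x2B ⊕ 0xE1 = 0xCA.
P3: T = 0x1A, S = E(K, T) = 0xE2; 0x8C ⊕ 0xE2 = 0x6E.
P4: T = 0x1B, S = E(K, T) = 0xE3; 0xA8 ⊕ 0xE3 = 0x4B.
P5: T = 0x1C, S = E(K, T) = 0xE4; 0x2F ⊕ 0xE4 = 0xCB.

P1 = 0xC7, P2 = 0xCA, P3 = 0x6E, P4 = 0x4B, P5 = 0xCB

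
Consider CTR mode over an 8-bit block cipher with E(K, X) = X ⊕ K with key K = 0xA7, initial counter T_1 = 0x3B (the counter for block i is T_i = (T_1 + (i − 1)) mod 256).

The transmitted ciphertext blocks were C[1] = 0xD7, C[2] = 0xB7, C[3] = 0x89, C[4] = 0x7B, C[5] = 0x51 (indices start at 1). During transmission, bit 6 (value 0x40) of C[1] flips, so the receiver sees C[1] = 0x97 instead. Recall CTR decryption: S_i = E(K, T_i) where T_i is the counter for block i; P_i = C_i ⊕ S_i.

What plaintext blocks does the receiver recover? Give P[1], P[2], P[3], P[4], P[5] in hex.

P[1] = 0x0B, P[2] = 0x2C, P[3] = 0x13, P[4] = 0xE2, P[5] = 0xC9

Only C[1] changed, to 0x97. In CTR, a change in C_i flips the same bit in P_i only; the keystream is unaffected. Decrypting the received ciphertext:
P[1]: T = 0x3B, S = E(K, T) = 0x9C; 0x97 ⊕ 0x9C = 0x0B.
P[2]: T = 0x3C, S = E(K, T) = 0x9B; 0xB7 ⊕ 0x9B = 0x2C.
P[3]: T = 0x3D, S = E(K, T) = 0x9A; 0x89 ⊕ 0x9A = 0x13.
P[4]: T = 0x3E, S = E(K, T) = 0x99; 0x7B ⊕ 0x99 = 0xE2.
P[5]: T = 0x3F, S = E(K, T) = 0x98; 0x51 ⊕ 0x98 = 0xC9.
Blocks that differ from the original plaintext: P[1].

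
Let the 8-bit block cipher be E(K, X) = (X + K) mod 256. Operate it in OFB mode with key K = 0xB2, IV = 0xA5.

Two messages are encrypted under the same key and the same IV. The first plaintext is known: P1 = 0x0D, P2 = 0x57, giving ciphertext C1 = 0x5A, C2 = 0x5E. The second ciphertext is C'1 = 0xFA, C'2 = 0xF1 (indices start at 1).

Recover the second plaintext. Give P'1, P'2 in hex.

In OFB with a reused IV, both messages share the same keystream S_i, so C_i ⊕ C'_i = P_i ⊕ P'_i and thus P'_i = P_i ⊕ C_i ⊕ C'_i.
P'1: 0x0D ⊕ 0x5A ⊕ 0xFA = 0xAD.
P'2: 0x57 ⊕ 0x5E ⊕ 0xF1 = 0xF8.

P'1 = 0xAD, P'2 = 0xF8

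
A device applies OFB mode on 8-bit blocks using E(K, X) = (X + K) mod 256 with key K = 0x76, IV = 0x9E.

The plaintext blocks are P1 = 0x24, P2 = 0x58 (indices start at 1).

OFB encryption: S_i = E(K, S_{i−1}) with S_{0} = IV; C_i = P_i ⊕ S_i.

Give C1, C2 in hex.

C1 = 0x30, C2 = 0xD2

C1: S = E(K, 0x9E) = 0x14; 0x24 ⊕ 0x14 = 0x30.
C2: S = E(K, 0x14) = 0x8A; 0x58 ⊕ 0x8A = 0xD2.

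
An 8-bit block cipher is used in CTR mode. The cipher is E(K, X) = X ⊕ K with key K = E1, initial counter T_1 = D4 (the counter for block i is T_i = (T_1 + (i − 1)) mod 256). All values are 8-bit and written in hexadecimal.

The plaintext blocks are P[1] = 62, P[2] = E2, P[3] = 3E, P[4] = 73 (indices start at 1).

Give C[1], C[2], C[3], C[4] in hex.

C[1] = 57, C[2] = D6, C[3] = 09, C[4] = 45

CTR encryption: S_i = E(K, T_i) where T_i is the counter for block i; C_i = P_i ⊕ S_i.
C[1]: T = D4, S = E(K, T) = 35; 62 ⊕ 35 = 57.
C[2]: T = D5, S = E(K, T) = 34; E2 ⊕ 34 = D6.
C[3]: T = D6, S = E(K, T) = 37; 3E ⊕ 37 = 09.
C[4]: T = D7, S = E(K, T) = 36; 73 ⊕ 36 = 45.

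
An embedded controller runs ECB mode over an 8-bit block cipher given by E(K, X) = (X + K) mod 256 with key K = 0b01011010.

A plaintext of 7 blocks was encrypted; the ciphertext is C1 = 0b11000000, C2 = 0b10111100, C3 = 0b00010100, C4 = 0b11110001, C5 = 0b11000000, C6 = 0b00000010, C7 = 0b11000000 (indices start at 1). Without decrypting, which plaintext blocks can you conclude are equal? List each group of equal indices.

P1 = P5 = P7

ECB encrypts each block independently with the same key, so equal ciphertext blocks imply equal plaintext blocks.
C1 = C5 = C7 = 0b11000000, so P1 = P5 = P7.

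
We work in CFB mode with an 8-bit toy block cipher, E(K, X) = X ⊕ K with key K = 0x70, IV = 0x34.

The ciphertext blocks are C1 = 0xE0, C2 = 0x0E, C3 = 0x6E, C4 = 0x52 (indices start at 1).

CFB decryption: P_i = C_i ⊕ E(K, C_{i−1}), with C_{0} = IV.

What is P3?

P3 = 0x10

P3: E(K, 0x0E) = 0x7E; 0x6E ⊕ 0x7E = 0x10.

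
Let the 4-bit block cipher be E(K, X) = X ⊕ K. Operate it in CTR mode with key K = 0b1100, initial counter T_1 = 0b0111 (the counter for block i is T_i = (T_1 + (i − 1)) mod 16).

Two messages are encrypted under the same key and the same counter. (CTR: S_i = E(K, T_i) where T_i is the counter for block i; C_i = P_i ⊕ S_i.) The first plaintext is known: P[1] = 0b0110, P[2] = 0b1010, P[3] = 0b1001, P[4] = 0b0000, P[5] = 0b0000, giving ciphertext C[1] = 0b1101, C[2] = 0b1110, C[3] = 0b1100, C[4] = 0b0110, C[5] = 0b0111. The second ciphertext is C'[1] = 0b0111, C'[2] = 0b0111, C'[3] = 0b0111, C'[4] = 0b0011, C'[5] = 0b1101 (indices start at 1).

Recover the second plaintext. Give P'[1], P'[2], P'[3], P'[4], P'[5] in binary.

P'[1] = 0b1100, P'[2] = 0b0011, P'[3] = 0b0010, P'[4] = 0b0101, P'[5] = 0b1010

In CTR with a reused counter, both messages share the same keystream S_i, so C_i ⊕ C'_i = P_i ⊕ P'_i and thus P'_i = P_i ⊕ C_i ⊕ C'_i.
P'[1]: 0b0110 ⊕ 0b1101 ⊕ 0b0111 = 0b1100.
P'[2]: 0b1010 ⊕ 0b1110 ⊕ 0b0111 = 0b0011.
P'[3]: 0b1001 ⊕ 0b1100 ⊕ 0b0111 = 0b0010.
P'[4]: 0b0000 ⊕ 0b0110 ⊕ 0b0011 = 0b0101.
P'[5]: 0b0000 ⊕ 0b0111 ⊕ 0b1101 = 0b1010.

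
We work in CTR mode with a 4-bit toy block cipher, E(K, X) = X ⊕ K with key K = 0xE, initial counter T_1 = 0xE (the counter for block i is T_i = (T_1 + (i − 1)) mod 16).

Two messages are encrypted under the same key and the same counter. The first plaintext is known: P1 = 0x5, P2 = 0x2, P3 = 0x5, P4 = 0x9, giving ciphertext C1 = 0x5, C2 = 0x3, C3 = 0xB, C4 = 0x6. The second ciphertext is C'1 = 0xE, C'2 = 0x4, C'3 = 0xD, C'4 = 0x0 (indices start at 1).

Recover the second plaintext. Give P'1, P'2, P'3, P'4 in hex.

In CTR with a reused counter, both messages share the same keystream S_i, so C_i ⊕ C'_i = P_i ⊕ P'_i and thus P'_i = P_i ⊕ C_i ⊕ C'_i.
P'1: 0x5 ⊕ 0x5 ⊕ 0xE = 0xE.
P'2: 0x2 ⊕ 0x3 ⊕ 0x4 = 0x5.
P'3: 0x5 ⊕ 0xB ⊕ 0xD = 0x3.
P'4: 0x9 ⊕ 0x6 ⊕ 0x0 = 0xF.

P'1 = 0xE, P'2 = 0x5, P'3 = 0x3, P'4 = 0xF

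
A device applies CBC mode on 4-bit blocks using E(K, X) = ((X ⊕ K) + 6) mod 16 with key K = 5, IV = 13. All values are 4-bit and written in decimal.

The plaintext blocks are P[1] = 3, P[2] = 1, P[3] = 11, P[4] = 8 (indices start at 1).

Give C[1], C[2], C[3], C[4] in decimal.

CBC encryption: C_i = E(K, P_i ⊕ C_{i−1}), with C_{0} = IV.
C[1]: P[1] ⊕ 13 = 14; E(K, 14) = 1.
C[2]: P[2] ⊕ 1 = 0; E(K, 0) = 11.
C[3]: P[3] ⊕ 11 = 0; E(K, 0) = 11.
C[4]: P[4] ⊕ 11 = 3; E(K, 3) = 12.

C[1] = 1, C[2] = 11, C[3] = 11, C[4] = 12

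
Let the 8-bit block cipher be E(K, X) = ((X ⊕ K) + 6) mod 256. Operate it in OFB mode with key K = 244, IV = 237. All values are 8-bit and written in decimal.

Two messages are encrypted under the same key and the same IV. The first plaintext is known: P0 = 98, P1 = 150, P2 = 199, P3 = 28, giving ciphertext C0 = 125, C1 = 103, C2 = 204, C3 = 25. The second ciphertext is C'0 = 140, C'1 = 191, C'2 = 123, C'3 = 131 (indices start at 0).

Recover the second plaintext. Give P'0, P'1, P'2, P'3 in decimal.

P'0 = 147, P'1 = 78, P'2 = 112, P'3 = 134

In OFB with a reused IV, both messages share the same keystream S_i, so C_i ⊕ C'_i = P_i ⊕ P'_i and thus P'_i = P_i ⊕ C_i ⊕ C'_i.
P'0: 98 ⊕ 125 ⊕ 140 = 147.
P'1: 150 ⊕ 103 ⊕ 191 = 78.
P'2: 199 ⊕ 204 ⊕ 123 = 112.
P'3: 28 ⊕ 25 ⊕ 131 = 134.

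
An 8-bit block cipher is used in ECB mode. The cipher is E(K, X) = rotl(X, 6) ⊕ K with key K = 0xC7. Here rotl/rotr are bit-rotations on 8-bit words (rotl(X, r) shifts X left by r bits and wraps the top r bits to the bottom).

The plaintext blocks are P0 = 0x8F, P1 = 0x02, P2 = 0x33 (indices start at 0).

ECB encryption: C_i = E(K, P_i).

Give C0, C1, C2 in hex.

C0: E(K, 0x8F) = 0x24.
C1: E(K, 0x02) = 0x47.
C2: E(K, 0x33) = 0x0B.

C0 = 0x24, C1 = 0x47, C2 = 0x0B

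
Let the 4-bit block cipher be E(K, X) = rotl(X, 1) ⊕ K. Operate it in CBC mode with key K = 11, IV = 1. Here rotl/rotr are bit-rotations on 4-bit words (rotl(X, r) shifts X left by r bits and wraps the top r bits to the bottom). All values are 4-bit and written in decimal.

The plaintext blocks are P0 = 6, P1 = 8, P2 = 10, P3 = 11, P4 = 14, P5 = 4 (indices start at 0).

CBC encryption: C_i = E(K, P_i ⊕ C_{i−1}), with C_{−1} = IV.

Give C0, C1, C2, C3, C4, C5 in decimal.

C0 = 5, C1 = 0, C2 = 14, C3 = 1, C4 = 4, C5 = 11

C0: P0 ⊕ 1 = 7; E(K, 7) = 5.
C1: P1 ⊕ 5 = 13; E(K, 13) = 0.
C2: P2 ⊕ 0 = 10; E(K, 10) = 14.
C3: P3 ⊕ 14 = 5; E(K, 5) = 1.
C4: P4 ⊕ 1 = 15; E(K, 15) = 4.
C5: P5 ⊕ 4 = 0; E(K, 0) = 11.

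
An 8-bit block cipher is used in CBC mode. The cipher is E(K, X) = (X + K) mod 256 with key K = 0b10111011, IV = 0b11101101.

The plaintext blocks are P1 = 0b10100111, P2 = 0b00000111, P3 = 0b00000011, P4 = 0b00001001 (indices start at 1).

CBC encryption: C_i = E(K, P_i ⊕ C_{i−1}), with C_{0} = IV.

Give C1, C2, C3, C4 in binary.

C1: P1 ⊕ 0b11101101 = 0b01001010; E(K, 0b01001010) = 0b00000101.
C2: P2 ⊕ 0b00000101 = 0b00000010; E(K, 0b00000010) = 0b10111101.
C3: P3 ⊕ 0b10111101 = 0b10111110; E(K, 0b10111110) = 0b01111001.
C4: P4 ⊕ 0b01111001 = 0b01110000; E(K, 0b01110000) = 0b00101011.

C1 = 0b00000101, C2 = 0b10111101, C3 = 0b01111001, C4 = 0b00101011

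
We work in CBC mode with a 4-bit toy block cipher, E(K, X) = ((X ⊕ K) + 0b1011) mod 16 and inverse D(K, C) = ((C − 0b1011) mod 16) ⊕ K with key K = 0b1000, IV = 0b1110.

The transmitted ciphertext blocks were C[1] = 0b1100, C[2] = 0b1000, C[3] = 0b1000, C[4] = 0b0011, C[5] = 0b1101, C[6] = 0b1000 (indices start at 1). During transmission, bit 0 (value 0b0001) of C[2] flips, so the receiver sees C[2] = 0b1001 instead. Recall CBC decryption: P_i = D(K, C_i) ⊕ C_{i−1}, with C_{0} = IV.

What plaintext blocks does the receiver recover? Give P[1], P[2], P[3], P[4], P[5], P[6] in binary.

Only C[2] changed, to 0b1001. In CBC, a change in C_i garbles P_i and flips the same bit in P_{i+1}. Decrypting the received ciphertext:
P[1]: D(K, 0b1100) = 0b1001; 0b1001 ⊕ 0b1110 = 0b0111.
P[2]: D(K, 0b1001) = 0b0110; 0b0110 ⊕ 0b1100 = 0b1010.
P[3]: D(K, 0b1000) = 0b0101; 0b0101 ⊕ 0b1001 = 0b1100.
P[4]: D(K, 0b0011) = 0b0000; 0b0000 ⊕ 0b1000 = 0b1000.
P[5]: D(K, 0b1101) = 0b1010; 0b1010 ⊕ 0b0011 = 0b1001.
P[6]: D(K, 0b1000) = 0b0101; 0b0101 ⊕ 0b1101 = 0b1000.
Blocks that differ from the original plaintext: P[2], P[3].

P[1] = 0b0111, P[2] = 0b1010, P[3] = 0b1100, P[4] = 0b1000, P[5] = 0b1001, P[6] = 0b1000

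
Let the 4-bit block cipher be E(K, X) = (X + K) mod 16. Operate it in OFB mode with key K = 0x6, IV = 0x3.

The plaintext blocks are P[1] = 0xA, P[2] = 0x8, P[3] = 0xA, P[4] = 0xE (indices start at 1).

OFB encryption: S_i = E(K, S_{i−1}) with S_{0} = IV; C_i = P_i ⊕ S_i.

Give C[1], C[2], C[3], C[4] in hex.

C[1] = 0x3, C[2] = 0x7, C[3] = 0xF, C[4] = 0x5

C[1]: S = E(K, 0x3) = 0x9; 0xA ⊕ 0x9 = 0x3.
C[2]: S = E(K, 0x9) = 0xF; 0x8 ⊕ 0xF = 0x7.
C[3]: S = E(K, 0xF) = 0x5; 0xA ⊕ 0x5 = 0xF.
C[4]: S = E(K, 0x5) = 0xB; 0xE ⊕ 0xB = 0x5.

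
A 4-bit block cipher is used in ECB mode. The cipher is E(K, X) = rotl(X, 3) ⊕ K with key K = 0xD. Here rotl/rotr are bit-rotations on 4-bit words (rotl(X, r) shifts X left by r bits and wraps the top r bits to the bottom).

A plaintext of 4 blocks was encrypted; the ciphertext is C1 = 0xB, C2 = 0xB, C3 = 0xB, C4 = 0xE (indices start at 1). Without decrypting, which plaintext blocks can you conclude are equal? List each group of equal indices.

P1 = P2 = P3

ECB encrypts each block independently with the same key, so equal ciphertext blocks imply equal plaintext blocks.
C1 = C2 = C3 = 0xB, so P1 = P2 = P3.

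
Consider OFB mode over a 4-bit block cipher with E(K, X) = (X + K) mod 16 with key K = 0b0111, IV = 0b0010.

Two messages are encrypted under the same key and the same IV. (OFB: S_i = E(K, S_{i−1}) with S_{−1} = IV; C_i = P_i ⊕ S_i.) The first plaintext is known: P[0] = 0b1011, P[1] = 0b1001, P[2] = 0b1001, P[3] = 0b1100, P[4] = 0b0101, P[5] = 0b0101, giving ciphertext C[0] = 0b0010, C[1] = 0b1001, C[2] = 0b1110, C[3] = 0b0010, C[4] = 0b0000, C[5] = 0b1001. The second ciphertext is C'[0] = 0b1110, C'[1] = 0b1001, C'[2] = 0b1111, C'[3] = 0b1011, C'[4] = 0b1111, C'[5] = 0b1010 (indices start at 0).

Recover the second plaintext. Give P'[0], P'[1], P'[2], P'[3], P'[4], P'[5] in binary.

In OFB with a reused IV, both messages share the same keystream S_i, so C_i ⊕ C'_i = P_i ⊕ P'_i and thus P'_i = P_i ⊕ C_i ⊕ C'_i.
P'[0]: 0b1011 ⊕ 0b0010 ⊕ 0b1110 = 0b0111.
P'[1]: 0b1001 ⊕ 0b1001 ⊕ 0b1001 = 0b1001.
P'[2]: 0b1001 ⊕ 0b1110 ⊕ 0b1111 = 0b1000.
P'[3]: 0b1100 ⊕ 0b0010 ⊕ 0b1011 = 0b0101.
P'[4]: 0b0101 ⊕ 0b0000 ⊕ 0b1111 = 0b1010.
P'[5]: 0b0101 ⊕ 0b1001 ⊕ 0b1010 = 0b0110.

P'[0] = 0b0111, P'[1] = 0b1001, P'[2] = 0b1000, P'[3] = 0b0101, P'[4] = 0b1010, P'[5] = 0b0110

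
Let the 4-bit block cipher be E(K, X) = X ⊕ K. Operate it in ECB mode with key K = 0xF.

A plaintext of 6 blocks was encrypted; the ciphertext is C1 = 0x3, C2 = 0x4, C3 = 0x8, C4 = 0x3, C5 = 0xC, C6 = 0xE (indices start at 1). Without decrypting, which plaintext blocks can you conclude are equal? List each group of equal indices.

P1 = P4

ECB encrypts each block independently with the same key, so equal ciphertext blocks imply equal plaintext blocks.
C1 = C4 = 0x3, so P1 = P4.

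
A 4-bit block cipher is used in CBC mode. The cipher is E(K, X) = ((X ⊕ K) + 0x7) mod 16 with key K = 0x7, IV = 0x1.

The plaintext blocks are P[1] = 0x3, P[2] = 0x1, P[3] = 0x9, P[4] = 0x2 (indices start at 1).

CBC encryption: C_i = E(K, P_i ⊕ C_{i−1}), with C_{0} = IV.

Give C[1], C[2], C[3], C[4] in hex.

C[1]: P[1] ⊕ 0x1 = 0x2; E(K, 0x2) = 0xC.
C[2]: P[2] ⊕ 0xC = 0xD; E(K, 0xD) = 0x1.
C[3]: P[3] ⊕ 0x1 = 0x8; E(K, 0x8) = 0x6.
C[4]: P[4] ⊕ 0x6 = 0x4; E(K, 0x4) = 0xA.

C[1] = 0xC, C[2] = 0x1, C[3] = 0x6, C[4] = 0xA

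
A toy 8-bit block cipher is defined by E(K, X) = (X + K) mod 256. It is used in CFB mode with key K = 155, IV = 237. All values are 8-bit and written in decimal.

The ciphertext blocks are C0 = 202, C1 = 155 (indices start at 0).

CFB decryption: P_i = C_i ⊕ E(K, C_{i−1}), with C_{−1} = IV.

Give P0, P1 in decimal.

P0 = 66, P1 = 254

P0: E(K, 237) = 136; 202 ⊕ 136 = 66.
P1: E(K, 202) = 101; 155 ⊕ 101 = 254.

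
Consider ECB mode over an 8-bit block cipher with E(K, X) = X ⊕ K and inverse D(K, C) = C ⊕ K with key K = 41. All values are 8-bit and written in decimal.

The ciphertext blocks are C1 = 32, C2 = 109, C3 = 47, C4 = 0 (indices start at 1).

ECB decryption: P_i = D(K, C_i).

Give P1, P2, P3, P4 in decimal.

P1: D(K, 32) = 9.
P2: D(K, 109) = 68.
P3: D(K, 47) = 6.
P4: D(K, 0) = 41.

P1 = 9, P2 = 68, P3 = 6, P4 = 41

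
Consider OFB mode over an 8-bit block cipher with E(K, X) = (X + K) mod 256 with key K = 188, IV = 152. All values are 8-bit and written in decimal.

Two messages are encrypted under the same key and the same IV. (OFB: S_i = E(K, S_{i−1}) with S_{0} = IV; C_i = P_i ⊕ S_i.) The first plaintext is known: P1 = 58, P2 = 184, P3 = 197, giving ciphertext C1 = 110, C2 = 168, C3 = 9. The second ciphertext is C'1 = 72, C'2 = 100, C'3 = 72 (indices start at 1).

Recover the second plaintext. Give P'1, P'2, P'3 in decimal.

In OFB with a reused IV, both messages share the same keystream S_i, so C_i ⊕ C'_i = P_i ⊕ P'_i and thus P'_i = P_i ⊕ C_i ⊕ C'_i.
P'1: 58 ⊕ 110 ⊕ 72 = 28.
P'2: 184 ⊕ 168 ⊕ 100 = 116.
P'3: 197 ⊕ 9 ⊕ 72 = 132.

P'1 = 28, P'2 = 116, P'3 = 132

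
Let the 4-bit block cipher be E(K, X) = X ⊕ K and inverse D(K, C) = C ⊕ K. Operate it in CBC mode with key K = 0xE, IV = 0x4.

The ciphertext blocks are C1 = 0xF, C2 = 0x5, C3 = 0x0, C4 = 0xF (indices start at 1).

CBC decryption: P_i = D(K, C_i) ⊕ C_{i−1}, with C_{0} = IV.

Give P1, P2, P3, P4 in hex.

P1 = 0x5, P2 = 0x4, P3 = 0xB, P4 = 0x1

P1: D(K, 0xF) = 0x1; 0x1 ⊕ 0x4 = 0x5.
P2: D(K, 0x5) = 0xB; 0xB ⊕ 0xF = 0x4.
P3: D(K, 0x0) = 0xE; 0xE ⊕ 0x5 = 0xB.
P4: D(K, 0xF) = 0x1; 0x1 ⊕ 0x0 = 0x1.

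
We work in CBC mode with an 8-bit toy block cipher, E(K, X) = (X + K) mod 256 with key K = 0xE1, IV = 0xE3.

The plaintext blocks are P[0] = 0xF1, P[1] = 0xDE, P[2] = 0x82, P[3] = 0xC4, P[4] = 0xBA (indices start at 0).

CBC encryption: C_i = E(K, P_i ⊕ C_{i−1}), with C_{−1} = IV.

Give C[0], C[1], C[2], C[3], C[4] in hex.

C[0]: P[0] ⊕ 0xE3 = 0x12; E(K, 0x12) = 0xF3.
C[1]: P[1] ⊕ 0xF3 = 0x2D; E(K, 0x2D) = 0x0E.
C[2]: P[2] ⊕ 0x0E = 0x8C; E(K, 0x8C) = 0x6D.
C[3]: P[3] ⊕ 0x6D = 0xA9; E(K, 0xA9) = 0x8A.
C[4]: P[4] ⊕ 0x8A = 0x30; E(K, 0x30) = 0x11.

C[0] = 0xF3, C[1] = 0x0E, C[2] = 0x6D, C[3] = 0x8A, C[4] = 0x11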